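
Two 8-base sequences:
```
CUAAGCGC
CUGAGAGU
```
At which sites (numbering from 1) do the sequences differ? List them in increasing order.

3, 6, 8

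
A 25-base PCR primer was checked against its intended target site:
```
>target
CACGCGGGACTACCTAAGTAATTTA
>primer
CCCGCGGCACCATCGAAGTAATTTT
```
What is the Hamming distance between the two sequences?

6

Comparing position by position, 6 bases differ: 2 (A/C), 8 (G/C), 11 (T/C), 13 (C/T), 15 (T/G), 25 (A/T).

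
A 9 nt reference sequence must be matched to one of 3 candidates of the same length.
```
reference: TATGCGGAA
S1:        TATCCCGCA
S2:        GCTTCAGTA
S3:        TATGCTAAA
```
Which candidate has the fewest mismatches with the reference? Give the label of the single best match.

S3

Hamming distances to reference — S1: 3; S2: 5; S3: 2.
Smallest is S3 with 2 mismatches.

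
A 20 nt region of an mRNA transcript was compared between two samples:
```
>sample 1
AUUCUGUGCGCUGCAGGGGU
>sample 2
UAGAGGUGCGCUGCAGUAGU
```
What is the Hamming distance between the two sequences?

The sequences differ at positions 1, 2, 3, 4, 5, 17, 18 (1-based) — 7 in total.

7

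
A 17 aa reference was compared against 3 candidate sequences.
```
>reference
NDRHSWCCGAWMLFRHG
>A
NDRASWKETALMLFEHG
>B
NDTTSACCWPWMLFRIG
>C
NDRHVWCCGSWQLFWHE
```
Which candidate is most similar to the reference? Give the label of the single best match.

C

A differs at 6 residues; B differs at 6 residues; C differs at 5 residues. The closest is C.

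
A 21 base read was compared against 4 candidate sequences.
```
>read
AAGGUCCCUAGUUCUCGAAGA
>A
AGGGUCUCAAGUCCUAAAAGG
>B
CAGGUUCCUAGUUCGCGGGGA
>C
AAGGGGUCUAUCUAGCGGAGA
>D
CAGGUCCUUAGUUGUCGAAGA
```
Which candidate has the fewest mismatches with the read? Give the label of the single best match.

D

Hamming distances to read — A: 7; B: 5; C: 8; D: 3.
Smallest is D with 3 mismatches.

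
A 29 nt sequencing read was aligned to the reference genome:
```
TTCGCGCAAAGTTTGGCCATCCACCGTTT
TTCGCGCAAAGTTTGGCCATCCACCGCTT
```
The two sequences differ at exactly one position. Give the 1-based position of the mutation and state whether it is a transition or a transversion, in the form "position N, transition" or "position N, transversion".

position 27, transition

The sequences differ only at position 27: T→C (pyrimidine→pyrimidine), a transition.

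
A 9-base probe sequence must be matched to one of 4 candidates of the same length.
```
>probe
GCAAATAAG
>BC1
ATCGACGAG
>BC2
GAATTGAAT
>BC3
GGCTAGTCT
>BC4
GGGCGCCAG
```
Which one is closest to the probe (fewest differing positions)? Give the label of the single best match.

Hamming distances to probe — BC1: 6; BC2: 5; BC3: 7; BC4: 6.
Smallest is BC2 with 5 mismatches.

BC2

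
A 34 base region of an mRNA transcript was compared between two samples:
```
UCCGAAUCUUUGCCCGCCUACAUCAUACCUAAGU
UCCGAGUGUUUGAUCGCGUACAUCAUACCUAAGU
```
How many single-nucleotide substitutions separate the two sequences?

5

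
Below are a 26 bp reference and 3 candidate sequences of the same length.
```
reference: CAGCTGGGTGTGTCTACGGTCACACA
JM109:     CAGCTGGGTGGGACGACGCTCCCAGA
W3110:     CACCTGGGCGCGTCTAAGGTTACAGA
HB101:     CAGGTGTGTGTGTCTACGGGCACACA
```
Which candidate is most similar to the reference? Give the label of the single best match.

HB101

Hamming distances to reference — JM109: 6; W3110: 6; HB101: 3.
Smallest is HB101 with 3 mismatches.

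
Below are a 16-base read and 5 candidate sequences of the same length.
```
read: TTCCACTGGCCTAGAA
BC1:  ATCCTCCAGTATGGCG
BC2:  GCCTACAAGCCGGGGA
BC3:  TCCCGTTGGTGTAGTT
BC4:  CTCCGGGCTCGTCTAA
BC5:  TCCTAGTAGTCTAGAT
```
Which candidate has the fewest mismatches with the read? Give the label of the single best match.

BC5

Hamming distances to read — BC1: 9; BC2: 8; BC3: 7; BC4: 9; BC5: 6.
Smallest is BC5 with 6 mismatches.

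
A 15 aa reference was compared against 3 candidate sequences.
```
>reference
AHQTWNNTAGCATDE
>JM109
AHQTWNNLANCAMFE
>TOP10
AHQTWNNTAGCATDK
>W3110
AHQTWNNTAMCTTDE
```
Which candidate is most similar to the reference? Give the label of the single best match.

Hamming distances to reference — JM109: 4; TOP10: 1; W3110: 2.
Smallest is TOP10 with 1 mismatch.

TOP10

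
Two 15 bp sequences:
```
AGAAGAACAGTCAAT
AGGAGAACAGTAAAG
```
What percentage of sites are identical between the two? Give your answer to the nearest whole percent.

80%

3 positions differ (3, 12, 15), so 12 of 15 match: 12/15 = 80%.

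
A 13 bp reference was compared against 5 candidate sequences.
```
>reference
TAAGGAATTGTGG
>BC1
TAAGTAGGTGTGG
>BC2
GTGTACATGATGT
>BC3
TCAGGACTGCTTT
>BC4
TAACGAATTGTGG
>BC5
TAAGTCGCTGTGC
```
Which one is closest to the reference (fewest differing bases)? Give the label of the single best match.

BC4

BC1 differs at 3 bases; BC2 differs at 9 bases; BC3 differs at 6 bases; BC4 differs at 1 base; BC5 differs at 5 bases. The closest is BC4.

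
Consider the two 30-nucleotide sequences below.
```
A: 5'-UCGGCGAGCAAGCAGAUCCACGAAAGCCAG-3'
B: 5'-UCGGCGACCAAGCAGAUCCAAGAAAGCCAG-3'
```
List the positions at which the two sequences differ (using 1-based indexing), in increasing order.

Scanning 1-based: 8: G/C; 21: C/A.

8, 21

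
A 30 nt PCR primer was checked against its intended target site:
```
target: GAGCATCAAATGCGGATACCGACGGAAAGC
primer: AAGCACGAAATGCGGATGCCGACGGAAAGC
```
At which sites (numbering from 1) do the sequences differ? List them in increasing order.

Differences at site 1 (G→A), site 6 (T→C), site 7 (C→G), site 18 (A→G).

1, 6, 7, 18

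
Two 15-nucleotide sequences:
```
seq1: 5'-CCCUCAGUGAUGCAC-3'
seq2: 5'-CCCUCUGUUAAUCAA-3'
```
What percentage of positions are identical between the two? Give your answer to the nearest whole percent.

67%

Mismatches at positions 6, 9, 11, 12, 15 (1-based): 5 of 15.
Identical positions: 10/15 = 66.67% → 67%.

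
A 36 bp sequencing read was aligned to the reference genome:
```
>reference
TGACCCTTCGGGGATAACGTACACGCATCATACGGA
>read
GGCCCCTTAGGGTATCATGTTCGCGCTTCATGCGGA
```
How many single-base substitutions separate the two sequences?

10

Comparing position by position, 10 bases differ: 1 (T/G), 3 (A/C), 9 (C/A), 13 (G/T), 16 (A/C), 18 (C/T), 21 (A/T), 23 (A/G), 27 (A/T), 32 (A/G).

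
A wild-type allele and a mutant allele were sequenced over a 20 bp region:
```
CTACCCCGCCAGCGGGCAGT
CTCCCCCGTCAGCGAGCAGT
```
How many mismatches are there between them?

3

The sequences differ at sites 3, 9, 15 (1-based) — 3 in total.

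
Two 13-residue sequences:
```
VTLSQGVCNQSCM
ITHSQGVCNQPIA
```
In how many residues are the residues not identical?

5

The sequences differ at residues 1, 3, 11, 12, 13 (1-based) — 5 in total.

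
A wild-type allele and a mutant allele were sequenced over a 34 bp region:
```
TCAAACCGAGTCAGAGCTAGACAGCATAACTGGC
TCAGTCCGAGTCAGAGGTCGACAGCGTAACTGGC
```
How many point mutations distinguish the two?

Mismatches (1-based): base 4: A→G; base 5: A→T; base 17: C→G; base 19: A→C; base 26: A→G.

5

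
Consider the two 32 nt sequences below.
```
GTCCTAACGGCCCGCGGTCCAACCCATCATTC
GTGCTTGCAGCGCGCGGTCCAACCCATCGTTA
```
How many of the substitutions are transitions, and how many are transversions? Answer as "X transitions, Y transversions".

Transitions (purine↔purine or pyrimidine↔pyrimidine): 7 A→G, 9 G→A, 29 A→G.
Transversions (purine↔pyrimidine): 3 C→G, 6 A→T, 12 C→G, 32 C→A.

3 transitions, 4 transversions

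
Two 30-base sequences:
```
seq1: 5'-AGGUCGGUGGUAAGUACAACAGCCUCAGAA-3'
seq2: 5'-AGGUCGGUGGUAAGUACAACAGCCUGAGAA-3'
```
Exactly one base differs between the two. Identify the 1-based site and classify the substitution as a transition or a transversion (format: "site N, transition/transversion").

site 26, transversion

Site 26 changes C→G. C is a pyrimidine and G is a purine, so this is a transversion.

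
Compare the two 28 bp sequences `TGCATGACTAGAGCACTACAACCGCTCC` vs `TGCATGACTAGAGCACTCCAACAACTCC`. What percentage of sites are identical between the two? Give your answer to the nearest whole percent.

Mismatches at positions 18, 23, 24 (1-based): 3 of 28.
Identical positions: 25/28 = 89.29% → 89%.

89%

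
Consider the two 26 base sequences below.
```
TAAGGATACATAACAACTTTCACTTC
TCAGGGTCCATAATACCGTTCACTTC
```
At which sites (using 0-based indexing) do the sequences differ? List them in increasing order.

1, 5, 7, 13, 15, 17

Scanning 0-based: 1: A/C; 5: A/G; 7: A/C; 13: C/T; 15: A/C; 17: T/G.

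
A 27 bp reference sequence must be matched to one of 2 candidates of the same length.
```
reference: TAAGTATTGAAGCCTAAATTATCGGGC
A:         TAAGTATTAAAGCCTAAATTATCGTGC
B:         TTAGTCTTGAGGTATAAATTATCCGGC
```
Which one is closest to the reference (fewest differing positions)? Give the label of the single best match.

Hamming distances to reference — A: 2; B: 6.
Smallest is A with 2 mismatches.

A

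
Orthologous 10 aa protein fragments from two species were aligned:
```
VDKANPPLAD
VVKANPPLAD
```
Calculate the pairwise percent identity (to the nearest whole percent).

90%

Mismatch at position 2 (1-based): 1 of 10.
Identical positions: 9/10 = 90% → 90%.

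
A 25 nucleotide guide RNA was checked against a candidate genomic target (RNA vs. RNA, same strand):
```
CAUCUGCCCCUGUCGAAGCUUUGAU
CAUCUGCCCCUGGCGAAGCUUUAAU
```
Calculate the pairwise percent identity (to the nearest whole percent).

Mismatches at positions 13, 23 (1-based): 2 of 25.
Identical positions: 23/25 = 92% → 92%.

92%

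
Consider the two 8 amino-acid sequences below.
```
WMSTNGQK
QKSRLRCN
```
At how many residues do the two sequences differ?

7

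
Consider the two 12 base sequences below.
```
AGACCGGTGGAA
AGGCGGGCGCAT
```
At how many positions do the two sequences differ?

5

The sequences differ at positions 3, 5, 8, 10, 12 (1-based) — 5 in total.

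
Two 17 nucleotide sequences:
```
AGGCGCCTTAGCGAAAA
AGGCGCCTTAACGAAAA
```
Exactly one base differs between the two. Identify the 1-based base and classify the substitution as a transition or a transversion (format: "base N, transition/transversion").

base 11, transition

The sequences differ only at base 11: G→A (purine→purine), a transition.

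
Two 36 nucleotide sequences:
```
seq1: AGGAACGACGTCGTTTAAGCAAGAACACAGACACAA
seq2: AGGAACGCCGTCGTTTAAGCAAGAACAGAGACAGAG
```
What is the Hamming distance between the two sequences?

4

Mismatches (1-based): position 8: A→C; position 28: C→G; position 34: C→G; position 36: A→G.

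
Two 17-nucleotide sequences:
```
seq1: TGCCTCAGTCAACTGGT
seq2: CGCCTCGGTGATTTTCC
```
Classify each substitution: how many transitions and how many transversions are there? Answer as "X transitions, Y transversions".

4 transitions, 4 transversions

Mismatches (1-based):
position 1: T→C (pyrimidine→pyrimidine, transition)
position 7: A→G (purine→purine, transition)
position 10: C→G (pyrimidine→purine, transversion)
position 12: A→T (purine→pyrimidine, transversion)
position 13: C→T (pyrimidine→pyrimidine, transition)
position 15: G→T (purine→pyrimidine, transversion)
position 16: G→C (purine→pyrimidine, transversion)
position 17: T→C (pyrimidine→pyrimidine, transition)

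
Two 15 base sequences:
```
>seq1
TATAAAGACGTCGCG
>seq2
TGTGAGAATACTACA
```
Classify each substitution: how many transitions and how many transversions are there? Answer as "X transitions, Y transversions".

10 transitions, 0 transversions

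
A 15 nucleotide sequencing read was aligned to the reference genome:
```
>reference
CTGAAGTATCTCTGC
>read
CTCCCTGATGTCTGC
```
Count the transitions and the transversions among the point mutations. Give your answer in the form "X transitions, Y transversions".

0 transitions, 6 transversions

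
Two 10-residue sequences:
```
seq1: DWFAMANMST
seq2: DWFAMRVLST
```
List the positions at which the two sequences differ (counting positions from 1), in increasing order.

Differences at position 6 (A→R), position 7 (N→V), position 8 (M→L).

6, 7, 8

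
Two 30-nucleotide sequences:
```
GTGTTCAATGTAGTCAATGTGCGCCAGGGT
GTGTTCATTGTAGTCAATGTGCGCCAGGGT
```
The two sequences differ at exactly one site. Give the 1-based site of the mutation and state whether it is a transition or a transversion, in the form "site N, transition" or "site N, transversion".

The sequences differ only at site 8: A→T (purine→pyrimidine), a transversion.

site 8, transversion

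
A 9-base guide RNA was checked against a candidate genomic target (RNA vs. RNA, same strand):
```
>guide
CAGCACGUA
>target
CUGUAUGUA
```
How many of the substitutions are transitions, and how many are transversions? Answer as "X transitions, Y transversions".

2 transitions, 1 transversion

Transitions (purine↔purine or pyrimidine↔pyrimidine): 4 C→U, 6 C→U.
Transversions (purine↔pyrimidine): 2 A→U.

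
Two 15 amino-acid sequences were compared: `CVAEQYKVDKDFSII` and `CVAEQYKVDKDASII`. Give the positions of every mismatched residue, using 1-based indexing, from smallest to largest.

12

Differences at position 12 (F→A).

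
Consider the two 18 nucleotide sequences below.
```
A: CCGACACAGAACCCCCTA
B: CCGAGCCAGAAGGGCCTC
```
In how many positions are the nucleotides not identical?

The sequences differ at positions 5, 6, 12, 13, 14, 18 (1-based) — 6 in total.

6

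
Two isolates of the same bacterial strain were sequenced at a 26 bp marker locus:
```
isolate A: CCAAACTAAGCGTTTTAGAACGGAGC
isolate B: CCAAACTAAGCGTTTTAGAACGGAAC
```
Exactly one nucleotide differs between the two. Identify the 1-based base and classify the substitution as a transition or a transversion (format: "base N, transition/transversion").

base 25, transition

The sequences differ only at base 25: G→A (purine→purine), a transition.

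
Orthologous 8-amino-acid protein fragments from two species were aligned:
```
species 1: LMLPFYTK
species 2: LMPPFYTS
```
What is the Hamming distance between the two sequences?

2

Mismatches (1-based): position 3: L→P; position 8: K→S.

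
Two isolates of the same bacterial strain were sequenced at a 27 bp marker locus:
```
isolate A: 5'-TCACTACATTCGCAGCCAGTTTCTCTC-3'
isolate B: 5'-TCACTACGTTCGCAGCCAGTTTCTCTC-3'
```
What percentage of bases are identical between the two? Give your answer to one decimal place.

1 position differs (8), so 26 of 27 match: 26/27 = 96.3%.

96.3%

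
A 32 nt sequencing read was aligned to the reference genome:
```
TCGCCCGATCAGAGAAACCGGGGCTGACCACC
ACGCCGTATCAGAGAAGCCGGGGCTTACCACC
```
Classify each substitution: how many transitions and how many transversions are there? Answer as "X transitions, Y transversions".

Mismatches (1-based):
position 1: T→A (pyrimidine→purine, transversion)
position 6: C→G (pyrimidine→purine, transversion)
position 7: G→T (purine→pyrimidine, transversion)
position 17: A→G (purine→purine, transition)
position 26: G→T (purine→pyrimidine, transversion)

1 transition, 4 transversions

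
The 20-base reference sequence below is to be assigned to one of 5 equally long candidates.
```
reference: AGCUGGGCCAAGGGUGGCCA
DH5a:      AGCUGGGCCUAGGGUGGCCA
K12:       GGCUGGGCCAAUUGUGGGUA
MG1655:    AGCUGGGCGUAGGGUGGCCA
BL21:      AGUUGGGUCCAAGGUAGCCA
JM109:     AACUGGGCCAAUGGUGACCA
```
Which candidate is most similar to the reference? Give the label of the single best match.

DH5a

DH5a differs at 1 base; K12 differs at 5 bases; MG1655 differs at 2 bases; BL21 differs at 5 bases; JM109 differs at 3 bases. The closest is DH5a.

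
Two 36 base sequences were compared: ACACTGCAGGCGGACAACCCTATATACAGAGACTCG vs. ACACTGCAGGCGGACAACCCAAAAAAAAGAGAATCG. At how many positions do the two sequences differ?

Mismatches (1-based): position 21: T→A; position 23: T→A; position 25: T→A; position 27: C→A; position 33: C→A.

5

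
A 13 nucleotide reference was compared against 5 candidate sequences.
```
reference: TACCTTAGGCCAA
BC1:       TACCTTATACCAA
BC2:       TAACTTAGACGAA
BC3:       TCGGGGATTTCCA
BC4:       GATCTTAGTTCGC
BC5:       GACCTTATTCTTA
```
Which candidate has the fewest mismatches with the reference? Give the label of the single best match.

BC1

Hamming distances to reference — BC1: 2; BC2: 3; BC3: 9; BC4: 6; BC5: 5.
Smallest is BC1 with 2 mismatches.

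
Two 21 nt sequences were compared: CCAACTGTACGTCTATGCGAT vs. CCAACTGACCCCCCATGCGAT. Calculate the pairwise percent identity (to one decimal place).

76.2%

5 positions differ (8, 9, 11, 12, 14), so 16 of 21 match: 16/21 = 76.19%.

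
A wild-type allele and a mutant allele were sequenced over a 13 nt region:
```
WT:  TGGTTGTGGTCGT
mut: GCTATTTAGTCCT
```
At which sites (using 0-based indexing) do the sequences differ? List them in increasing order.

0, 1, 2, 3, 5, 7, 11

Scanning 0-based: 0: T/G; 1: G/C; 2: G/T; 3: T/A; 5: G/T; 7: G/A; 11: G/C.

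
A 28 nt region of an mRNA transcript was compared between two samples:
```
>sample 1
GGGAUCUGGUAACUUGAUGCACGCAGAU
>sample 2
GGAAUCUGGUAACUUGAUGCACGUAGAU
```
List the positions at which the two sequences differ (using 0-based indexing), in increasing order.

Differences at position 2 (G→A), position 23 (C→U).

2, 23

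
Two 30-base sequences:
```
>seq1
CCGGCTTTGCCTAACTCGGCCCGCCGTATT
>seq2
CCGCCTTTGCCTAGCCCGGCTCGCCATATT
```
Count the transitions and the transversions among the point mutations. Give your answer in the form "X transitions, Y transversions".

4 transitions, 1 transversion

Transitions (purine↔purine or pyrimidine↔pyrimidine): 14 A→G, 16 T→C, 21 C→T, 26 G→A.
Transversions (purine↔pyrimidine): 4 G→C.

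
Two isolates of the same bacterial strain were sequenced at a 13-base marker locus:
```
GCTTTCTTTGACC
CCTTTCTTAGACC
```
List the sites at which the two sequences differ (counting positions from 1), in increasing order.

1, 9

Differences at site 1 (G→C), site 9 (T→A).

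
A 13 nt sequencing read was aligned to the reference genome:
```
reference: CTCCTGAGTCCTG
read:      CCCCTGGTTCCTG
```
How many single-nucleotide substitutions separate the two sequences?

3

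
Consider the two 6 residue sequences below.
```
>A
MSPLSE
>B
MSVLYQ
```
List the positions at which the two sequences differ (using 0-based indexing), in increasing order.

2, 4, 5

Differences at position 2 (P→V), position 4 (S→Y), position 5 (E→Q).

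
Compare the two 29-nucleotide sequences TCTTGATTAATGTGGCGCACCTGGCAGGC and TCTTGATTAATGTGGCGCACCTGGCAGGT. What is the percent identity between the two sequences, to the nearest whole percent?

Mismatch at position 29 (1-based): 1 of 29.
Identical positions: 28/29 = 96.55% → 97%.

97%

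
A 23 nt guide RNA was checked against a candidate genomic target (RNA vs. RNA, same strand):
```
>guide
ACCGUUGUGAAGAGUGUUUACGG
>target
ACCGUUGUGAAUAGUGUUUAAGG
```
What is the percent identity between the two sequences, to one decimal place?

91.3%

Mismatches at positions 12, 21 (1-based): 2 of 23.
Identical positions: 21/23 = 91.3% → 91.3%.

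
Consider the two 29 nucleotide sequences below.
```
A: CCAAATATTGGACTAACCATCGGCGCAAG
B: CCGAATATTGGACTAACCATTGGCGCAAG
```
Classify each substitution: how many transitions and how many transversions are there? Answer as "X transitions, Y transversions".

Transitions (purine↔purine or pyrimidine↔pyrimidine): 3 A→G, 21 C→T.
Transversions (purine↔pyrimidine): none.

2 transitions, 0 transversions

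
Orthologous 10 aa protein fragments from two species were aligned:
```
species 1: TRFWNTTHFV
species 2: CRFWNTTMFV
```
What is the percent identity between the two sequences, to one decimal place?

2 positions differ (1, 8), so 8 of 10 match: 8/10 = 80%.

80.0%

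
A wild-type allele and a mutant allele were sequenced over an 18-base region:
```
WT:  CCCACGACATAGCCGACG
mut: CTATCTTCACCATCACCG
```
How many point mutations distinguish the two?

Comparing position by position, 11 positions differ: 2 (C/T), 3 (C/A), 4 (A/T), 6 (G/T), 7 (A/T), 10 (T/C), 11 (A/C), 12 (G/A), 13 (C/T), 15 (G/A), 16 (A/C).

11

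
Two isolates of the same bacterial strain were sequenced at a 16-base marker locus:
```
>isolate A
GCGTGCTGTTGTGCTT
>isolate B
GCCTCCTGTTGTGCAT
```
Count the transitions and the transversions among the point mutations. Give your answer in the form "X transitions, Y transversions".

Mismatches (1-based):
base 3: G→C (purine→pyrimidine, transversion)
base 5: G→C (purine→pyrimidine, transversion)
base 15: T→A (pyrimidine→purine, transversion)

0 transitions, 3 transversions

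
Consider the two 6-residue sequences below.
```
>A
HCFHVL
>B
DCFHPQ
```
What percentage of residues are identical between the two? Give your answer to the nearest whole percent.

50%

Mismatches at positions 1, 5, 6 (1-based): 3 of 6.
Identical positions: 3/6 = 50% → 50%.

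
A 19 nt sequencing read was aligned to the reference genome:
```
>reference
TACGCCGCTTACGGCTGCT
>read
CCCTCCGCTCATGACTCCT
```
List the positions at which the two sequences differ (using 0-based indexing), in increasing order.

Scanning 0-based: 0: T/C; 1: A/C; 3: G/T; 9: T/C; 11: C/T; 13: G/A; 16: G/C.

0, 1, 3, 9, 11, 13, 16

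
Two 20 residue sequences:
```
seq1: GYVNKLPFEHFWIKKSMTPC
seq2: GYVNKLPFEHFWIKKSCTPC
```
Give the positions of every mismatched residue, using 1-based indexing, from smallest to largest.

17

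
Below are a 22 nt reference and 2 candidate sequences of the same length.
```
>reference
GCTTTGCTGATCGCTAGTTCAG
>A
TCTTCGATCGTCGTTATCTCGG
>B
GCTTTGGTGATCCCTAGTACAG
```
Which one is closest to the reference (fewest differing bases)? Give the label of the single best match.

B

Hamming distances to reference — A: 9; B: 3.
Smallest is B with 3 mismatches.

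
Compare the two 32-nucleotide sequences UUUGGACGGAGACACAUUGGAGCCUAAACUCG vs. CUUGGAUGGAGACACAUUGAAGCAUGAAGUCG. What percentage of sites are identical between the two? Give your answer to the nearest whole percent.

6 positions differ (1, 7, 20, 24, 26, 29), so 26 of 32 match: 26/32 = 81.25%.

81%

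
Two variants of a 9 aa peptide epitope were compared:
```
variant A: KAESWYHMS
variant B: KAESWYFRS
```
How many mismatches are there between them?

Comparing position by position, 2 residues differ: 7 (H/F), 8 (M/R).

2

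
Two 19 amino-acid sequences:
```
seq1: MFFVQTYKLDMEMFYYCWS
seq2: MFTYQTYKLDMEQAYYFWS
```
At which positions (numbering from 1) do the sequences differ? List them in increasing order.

3, 4, 13, 14, 17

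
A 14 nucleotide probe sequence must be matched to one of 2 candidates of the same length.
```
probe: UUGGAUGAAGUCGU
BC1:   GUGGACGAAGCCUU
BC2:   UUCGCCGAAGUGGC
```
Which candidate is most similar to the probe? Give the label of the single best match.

BC1 differs at 4 positions; BC2 differs at 5 positions. The closest is BC1.

BC1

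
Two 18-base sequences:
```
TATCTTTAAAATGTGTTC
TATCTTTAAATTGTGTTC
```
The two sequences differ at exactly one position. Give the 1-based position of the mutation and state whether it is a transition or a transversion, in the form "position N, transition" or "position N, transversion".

The sequences differ only at position 11: A→T (purine→pyrimidine), a transversion.

position 11, transversion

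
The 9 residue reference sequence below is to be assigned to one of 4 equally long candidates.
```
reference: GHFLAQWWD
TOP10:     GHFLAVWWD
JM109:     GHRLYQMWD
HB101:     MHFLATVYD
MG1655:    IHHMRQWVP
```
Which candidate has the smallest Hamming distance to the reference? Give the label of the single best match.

TOP10

TOP10 differs at 1 position; JM109 differs at 3 positions; HB101 differs at 4 positions; MG1655 differs at 6 positions. The closest is TOP10.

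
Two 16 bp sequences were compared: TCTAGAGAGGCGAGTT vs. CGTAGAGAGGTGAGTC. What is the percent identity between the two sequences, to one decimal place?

75.0%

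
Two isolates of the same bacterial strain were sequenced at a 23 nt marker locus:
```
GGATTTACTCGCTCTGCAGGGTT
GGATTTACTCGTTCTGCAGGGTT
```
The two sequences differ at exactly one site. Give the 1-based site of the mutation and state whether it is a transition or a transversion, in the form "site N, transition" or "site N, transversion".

site 12, transition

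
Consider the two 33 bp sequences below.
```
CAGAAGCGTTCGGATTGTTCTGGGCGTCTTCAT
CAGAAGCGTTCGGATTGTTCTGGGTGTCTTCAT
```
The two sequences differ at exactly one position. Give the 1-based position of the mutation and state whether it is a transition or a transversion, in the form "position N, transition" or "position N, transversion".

position 25, transition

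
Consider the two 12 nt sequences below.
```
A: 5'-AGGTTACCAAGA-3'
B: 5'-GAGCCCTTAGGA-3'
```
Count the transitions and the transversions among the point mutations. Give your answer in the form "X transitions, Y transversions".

Transitions (purine↔purine or pyrimidine↔pyrimidine): 1 A→G, 2 G→A, 4 T→C, 5 T→C, 7 C→T, 8 C→T, 10 A→G.
Transversions (purine↔pyrimidine): 6 A→C.

7 transitions, 1 transversion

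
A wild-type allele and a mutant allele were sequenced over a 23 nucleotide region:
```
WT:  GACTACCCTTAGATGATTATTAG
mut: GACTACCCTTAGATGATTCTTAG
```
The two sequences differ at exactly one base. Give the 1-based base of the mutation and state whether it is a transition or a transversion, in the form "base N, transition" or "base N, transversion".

Base 19 changes A→C. A is a purine and C is a pyrimidine, so this is a transversion.

base 19, transversion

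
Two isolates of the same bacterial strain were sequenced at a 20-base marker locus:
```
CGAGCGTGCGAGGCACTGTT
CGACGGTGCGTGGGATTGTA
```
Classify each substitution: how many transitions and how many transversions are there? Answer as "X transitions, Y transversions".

1 transition, 5 transversions

Transitions (purine↔purine or pyrimidine↔pyrimidine): 16 C→T.
Transversions (purine↔pyrimidine): 4 G→C, 5 C→G, 11 A→T, 14 C→G, 20 T→A.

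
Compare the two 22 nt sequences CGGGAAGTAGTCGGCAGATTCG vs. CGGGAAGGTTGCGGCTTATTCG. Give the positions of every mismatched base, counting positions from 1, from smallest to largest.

8, 9, 10, 11, 16, 17

Differences at position 8 (T→G), position 9 (A→T), position 10 (G→T), position 11 (T→G), position 16 (A→T), position 17 (G→T).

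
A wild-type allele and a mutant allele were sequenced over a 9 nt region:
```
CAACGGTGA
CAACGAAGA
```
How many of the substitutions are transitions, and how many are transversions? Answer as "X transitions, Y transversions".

Mismatches (1-based):
position 6: G→A (purine→purine, transition)
position 7: T→A (pyrimidine→purine, transversion)

1 transition, 1 transversion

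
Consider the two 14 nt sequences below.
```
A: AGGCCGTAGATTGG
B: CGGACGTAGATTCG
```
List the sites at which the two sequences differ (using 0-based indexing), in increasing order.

0, 3, 12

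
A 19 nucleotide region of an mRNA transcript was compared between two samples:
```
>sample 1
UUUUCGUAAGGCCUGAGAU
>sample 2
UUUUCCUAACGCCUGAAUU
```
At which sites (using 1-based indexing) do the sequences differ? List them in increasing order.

6, 10, 17, 18

Differences at site 6 (G→C), site 10 (G→C), site 17 (G→A), site 18 (A→U).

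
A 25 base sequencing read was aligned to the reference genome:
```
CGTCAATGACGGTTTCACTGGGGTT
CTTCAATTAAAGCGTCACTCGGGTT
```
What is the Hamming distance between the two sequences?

7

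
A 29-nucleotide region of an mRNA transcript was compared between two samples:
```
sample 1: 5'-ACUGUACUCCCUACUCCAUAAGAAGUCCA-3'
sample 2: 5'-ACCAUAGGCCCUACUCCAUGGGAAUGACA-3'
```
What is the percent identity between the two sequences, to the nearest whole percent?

69%

9 positions differ (3, 4, 7, 8, 20, 21, 25, 26, 27), so 20 of 29 match: 20/29 = 68.97%.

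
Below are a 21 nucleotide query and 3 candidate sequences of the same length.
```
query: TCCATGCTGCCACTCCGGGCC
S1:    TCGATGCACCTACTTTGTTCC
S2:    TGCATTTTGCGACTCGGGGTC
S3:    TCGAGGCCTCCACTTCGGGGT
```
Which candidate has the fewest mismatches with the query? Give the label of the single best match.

S2

S1 differs at 8 sites; S2 differs at 6 sites; S3 differs at 7 sites. The closest is S2.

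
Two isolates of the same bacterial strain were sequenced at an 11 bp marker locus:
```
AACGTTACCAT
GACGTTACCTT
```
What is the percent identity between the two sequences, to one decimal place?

81.8%

2 positions differ (1, 10), so 9 of 11 match: 9/11 = 81.82%.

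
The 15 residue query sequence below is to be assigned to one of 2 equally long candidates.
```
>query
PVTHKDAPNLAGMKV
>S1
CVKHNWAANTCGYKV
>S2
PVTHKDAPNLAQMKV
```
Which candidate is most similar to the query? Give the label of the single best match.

S2

Hamming distances to query — S1: 8; S2: 1.
Smallest is S2 with 1 mismatch.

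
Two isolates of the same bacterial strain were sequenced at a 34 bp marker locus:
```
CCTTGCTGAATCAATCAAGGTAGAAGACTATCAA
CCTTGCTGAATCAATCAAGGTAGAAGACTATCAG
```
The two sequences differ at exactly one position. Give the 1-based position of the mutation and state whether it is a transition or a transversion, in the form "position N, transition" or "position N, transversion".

position 34, transition

Position 34 changes A→G. A is a purine and G is a purine, so this is a transition.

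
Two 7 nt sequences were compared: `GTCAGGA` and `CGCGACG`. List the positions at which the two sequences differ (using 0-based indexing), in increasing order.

Scanning 0-based: 0: G/C; 1: T/G; 3: A/G; 4: G/A; 5: G/C; 6: A/G.

0, 1, 3, 4, 5, 6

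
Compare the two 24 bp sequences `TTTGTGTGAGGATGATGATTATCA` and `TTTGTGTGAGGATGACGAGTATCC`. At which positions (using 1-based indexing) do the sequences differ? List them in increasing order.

16, 19, 24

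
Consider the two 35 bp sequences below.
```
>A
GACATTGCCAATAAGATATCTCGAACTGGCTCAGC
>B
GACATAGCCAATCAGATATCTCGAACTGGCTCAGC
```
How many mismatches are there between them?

2

Mismatches (1-based): base 6: T→A; base 13: A→C.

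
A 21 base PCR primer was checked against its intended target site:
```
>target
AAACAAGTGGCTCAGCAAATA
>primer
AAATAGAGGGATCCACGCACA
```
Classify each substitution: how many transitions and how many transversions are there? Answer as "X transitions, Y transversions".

6 transitions, 4 transversions

Transitions (purine↔purine or pyrimidine↔pyrimidine): 4 C→T, 6 A→G, 7 G→A, 15 G→A, 17 A→G, 20 T→C.
Transversions (purine↔pyrimidine): 8 T→G, 11 C→A, 14 A→C, 18 A→C.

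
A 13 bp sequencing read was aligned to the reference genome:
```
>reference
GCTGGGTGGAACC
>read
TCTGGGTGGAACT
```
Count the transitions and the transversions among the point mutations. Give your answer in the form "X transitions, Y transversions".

1 transition, 1 transversion

Mismatches (1-based):
site 1: G→T (purine→pyrimidine, transversion)
site 13: C→T (pyrimidine→pyrimidine, transition)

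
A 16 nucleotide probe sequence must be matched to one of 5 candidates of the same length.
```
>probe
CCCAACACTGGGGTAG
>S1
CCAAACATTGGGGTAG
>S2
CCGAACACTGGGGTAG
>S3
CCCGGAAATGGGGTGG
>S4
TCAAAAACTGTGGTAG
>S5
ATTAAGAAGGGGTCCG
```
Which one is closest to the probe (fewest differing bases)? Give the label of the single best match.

S2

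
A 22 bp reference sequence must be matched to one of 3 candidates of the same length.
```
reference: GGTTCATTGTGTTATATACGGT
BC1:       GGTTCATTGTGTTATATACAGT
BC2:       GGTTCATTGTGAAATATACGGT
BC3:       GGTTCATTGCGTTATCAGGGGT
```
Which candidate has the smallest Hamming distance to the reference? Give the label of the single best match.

BC1

Hamming distances to reference — BC1: 1; BC2: 2; BC3: 5.
Smallest is BC1 with 1 mismatch.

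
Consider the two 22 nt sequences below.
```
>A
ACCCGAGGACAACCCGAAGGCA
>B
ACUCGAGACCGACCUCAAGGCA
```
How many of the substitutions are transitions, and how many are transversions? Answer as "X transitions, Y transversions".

4 transitions, 2 transversions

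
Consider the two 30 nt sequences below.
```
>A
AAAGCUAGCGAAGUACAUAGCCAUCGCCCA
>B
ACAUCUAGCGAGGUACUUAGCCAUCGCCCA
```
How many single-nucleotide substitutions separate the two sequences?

4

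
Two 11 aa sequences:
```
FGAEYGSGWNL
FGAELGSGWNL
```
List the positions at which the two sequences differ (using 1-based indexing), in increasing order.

5

Differences at position 5 (Y→L).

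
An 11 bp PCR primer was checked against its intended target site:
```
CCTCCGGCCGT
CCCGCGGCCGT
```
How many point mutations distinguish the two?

Comparing position by position, 2 positions differ: 3 (T/C), 4 (C/G).

2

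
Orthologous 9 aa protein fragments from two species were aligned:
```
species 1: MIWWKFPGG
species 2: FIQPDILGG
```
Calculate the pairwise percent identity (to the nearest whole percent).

33%

6 positions differ (1, 3, 4, 5, 6, 7), so 3 of 9 match: 3/9 = 33.33%.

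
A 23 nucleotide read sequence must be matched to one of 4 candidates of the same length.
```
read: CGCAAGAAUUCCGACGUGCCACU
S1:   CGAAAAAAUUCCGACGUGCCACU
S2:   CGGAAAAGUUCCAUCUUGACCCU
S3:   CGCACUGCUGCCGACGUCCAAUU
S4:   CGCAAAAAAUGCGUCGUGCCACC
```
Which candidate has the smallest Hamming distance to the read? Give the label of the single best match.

S1

Hamming distances to read — S1: 2; S2: 8; S3: 8; S4: 5.
Smallest is S1 with 2 mismatches.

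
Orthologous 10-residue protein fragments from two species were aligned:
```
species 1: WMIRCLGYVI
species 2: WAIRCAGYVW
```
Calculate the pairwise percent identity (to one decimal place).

3 positions differ (2, 6, 10), so 7 of 10 match: 7/10 = 70%.

70.0%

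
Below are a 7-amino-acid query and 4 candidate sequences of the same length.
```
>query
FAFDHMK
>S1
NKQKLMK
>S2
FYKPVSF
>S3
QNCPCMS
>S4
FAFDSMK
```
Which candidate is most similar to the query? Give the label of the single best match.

S4

S1 differs at 5 residues; S2 differs at 6 residues; S3 differs at 6 residues; S4 differs at 1 residue. The closest is S4.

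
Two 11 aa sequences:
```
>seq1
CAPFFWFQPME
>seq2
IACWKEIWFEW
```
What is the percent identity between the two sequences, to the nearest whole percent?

Mismatches at positions 1, 3, 4, 5, 6, 7, 8, 9, 10, 11 (1-based): 10 of 11.
Identical positions: 1/11 = 9.091% → 9%.

9%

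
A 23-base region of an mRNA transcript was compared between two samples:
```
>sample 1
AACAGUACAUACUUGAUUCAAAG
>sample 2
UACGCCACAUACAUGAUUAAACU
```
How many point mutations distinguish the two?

The sequences differ at sites 1, 4, 5, 6, 13, 19, 22, 23 (1-based) — 8 in total.

8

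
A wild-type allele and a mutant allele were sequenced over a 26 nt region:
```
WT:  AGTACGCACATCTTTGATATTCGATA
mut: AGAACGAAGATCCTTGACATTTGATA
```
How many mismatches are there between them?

6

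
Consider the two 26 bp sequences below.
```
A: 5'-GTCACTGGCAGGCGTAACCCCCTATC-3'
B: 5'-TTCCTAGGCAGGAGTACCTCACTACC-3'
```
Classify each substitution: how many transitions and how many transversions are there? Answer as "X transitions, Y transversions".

Transitions (purine↔purine or pyrimidine↔pyrimidine): 5 C→T, 19 C→T, 25 T→C.
Transversions (purine↔pyrimidine): 1 G→T, 4 A→C, 6 T→A, 13 C→A, 17 A→C, 21 C→A.

3 transitions, 6 transversions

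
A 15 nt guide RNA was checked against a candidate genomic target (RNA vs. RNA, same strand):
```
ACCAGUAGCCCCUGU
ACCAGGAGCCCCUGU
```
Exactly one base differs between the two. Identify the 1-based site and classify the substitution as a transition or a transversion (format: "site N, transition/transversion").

site 6, transversion

The sequences differ only at site 6: U→G (pyrimidine→purine), a transversion.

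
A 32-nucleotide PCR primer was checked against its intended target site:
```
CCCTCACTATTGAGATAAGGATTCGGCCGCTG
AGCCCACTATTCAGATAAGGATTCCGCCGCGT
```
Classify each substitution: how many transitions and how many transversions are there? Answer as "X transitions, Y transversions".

Transitions (purine↔purine or pyrimidine↔pyrimidine): 4 T→C.
Transversions (purine↔pyrimidine): 1 C→A, 2 C→G, 12 G→C, 25 G→C, 31 T→G, 32 G→T.

1 transition, 6 transversions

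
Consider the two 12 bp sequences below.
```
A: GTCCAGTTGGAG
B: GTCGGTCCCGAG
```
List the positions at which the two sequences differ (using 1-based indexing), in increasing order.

Scanning 1-based: 4: C/G; 5: A/G; 6: G/T; 7: T/C; 8: T/C; 9: G/C.

4, 5, 6, 7, 8, 9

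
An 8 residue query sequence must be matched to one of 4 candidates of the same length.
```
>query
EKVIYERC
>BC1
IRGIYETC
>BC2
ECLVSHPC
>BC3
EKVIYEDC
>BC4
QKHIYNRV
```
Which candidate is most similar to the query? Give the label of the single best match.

BC1 differs at 4 positions; BC2 differs at 6 positions; BC3 differs at 1 position; BC4 differs at 4 positions. The closest is BC3.

BC3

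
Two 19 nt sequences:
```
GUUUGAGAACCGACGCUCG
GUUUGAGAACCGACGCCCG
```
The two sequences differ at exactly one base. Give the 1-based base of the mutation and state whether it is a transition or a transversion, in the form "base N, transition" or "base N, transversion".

The sequences differ only at base 17: U→C (pyrimidine→pyrimidine), a transition.

base 17, transition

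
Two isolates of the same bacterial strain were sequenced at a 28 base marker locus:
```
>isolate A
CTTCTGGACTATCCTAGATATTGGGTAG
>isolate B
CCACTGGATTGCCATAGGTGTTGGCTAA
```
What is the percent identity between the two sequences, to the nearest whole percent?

64%

10 positions differ (2, 3, 9, 11, 12, 14, 18, 20, 25, 28), so 18 of 28 match: 18/28 = 64.29%.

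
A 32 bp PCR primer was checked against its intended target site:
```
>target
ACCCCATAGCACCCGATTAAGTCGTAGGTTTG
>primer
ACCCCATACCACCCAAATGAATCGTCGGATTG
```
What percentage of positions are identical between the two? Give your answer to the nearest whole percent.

Mismatches at positions 9, 15, 17, 19, 21, 26, 29 (1-based): 7 of 32.
Identical positions: 25/32 = 78.12% → 78%.

78%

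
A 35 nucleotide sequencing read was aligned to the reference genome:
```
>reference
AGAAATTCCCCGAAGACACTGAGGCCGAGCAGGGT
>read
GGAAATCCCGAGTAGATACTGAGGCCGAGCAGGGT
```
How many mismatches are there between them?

6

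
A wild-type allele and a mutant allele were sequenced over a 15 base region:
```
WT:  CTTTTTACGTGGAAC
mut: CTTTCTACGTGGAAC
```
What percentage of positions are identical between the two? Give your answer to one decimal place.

Mismatch at position 5 (1-based): 1 of 15.
Identical positions: 14/15 = 93.33% → 93.3%.

93.3%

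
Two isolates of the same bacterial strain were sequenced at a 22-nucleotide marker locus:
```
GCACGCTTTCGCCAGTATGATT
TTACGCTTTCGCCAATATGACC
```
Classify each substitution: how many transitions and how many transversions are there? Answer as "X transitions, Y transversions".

Mismatches (1-based):
position 1: G→T (purine→pyrimidine, transversion)
position 2: C→T (pyrimidine→pyrimidine, transition)
position 15: G→A (purine→purine, transition)
position 21: T→C (pyrimidine→pyrimidine, transition)
position 22: T→C (pyrimidine→pyrimidine, transition)

4 transitions, 1 transversion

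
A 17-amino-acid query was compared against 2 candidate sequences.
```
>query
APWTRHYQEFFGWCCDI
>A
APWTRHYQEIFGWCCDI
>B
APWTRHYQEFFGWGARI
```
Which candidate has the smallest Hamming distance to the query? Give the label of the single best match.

A

A differs at 1 position; B differs at 3 positions. The closest is A.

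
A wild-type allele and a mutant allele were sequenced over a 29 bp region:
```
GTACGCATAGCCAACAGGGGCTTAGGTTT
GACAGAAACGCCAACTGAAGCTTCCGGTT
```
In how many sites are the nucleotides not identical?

The sequences differ at sites 2, 3, 4, 6, 8, 9, 16, 18, 19, 24, 25, 27 (1-based) — 12 in total.

12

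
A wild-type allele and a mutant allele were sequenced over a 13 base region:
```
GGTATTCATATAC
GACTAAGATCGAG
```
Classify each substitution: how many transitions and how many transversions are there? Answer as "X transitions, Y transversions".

2 transitions, 7 transversions

Transitions (purine↔purine or pyrimidine↔pyrimidine): 2 G→A, 3 T→C.
Transversions (purine↔pyrimidine): 4 A→T, 5 T→A, 6 T→A, 7 C→G, 10 A→C, 11 T→G, 13 C→G.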